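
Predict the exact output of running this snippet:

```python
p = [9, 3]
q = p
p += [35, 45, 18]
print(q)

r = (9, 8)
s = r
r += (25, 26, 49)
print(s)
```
[9, 3, 35, 45, 18]
(9, 8)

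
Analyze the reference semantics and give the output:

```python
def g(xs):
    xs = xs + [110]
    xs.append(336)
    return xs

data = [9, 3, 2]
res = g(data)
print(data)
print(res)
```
[9, 3, 2]
[9, 3, 2, 110, 336]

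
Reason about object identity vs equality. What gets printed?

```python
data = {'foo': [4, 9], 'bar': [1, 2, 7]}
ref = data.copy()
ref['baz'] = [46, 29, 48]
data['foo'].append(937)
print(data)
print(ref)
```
{'foo': [4, 9, 937], 'bar': [1, 2, 7]}
{'foo': [4, 9, 937], 'bar': [1, 2, 7], 'baz': [46, 29, 48]}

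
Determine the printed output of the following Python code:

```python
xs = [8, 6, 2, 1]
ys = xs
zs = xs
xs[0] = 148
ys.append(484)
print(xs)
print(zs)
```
[148, 6, 2, 1, 484]
[148, 6, 2, 1, 484]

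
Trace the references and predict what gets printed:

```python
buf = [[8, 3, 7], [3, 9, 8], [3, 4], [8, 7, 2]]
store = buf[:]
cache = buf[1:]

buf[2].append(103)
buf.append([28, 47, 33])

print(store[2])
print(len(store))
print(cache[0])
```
[3, 4, 103]
4
[3, 9, 8]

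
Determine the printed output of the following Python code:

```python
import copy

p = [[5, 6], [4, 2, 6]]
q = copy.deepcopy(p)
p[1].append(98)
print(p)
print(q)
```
[[5, 6], [4, 2, 6, 98]]
[[5, 6], [4, 2, 6]]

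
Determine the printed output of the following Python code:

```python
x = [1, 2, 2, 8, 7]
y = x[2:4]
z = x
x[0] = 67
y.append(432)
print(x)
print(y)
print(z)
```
[67, 2, 2, 8, 7]
[2, 8, 432]
[67, 2, 2, 8, 7]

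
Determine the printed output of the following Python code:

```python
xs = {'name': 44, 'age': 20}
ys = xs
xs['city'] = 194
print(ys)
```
{'name': 44, 'age': 20, 'city': 194}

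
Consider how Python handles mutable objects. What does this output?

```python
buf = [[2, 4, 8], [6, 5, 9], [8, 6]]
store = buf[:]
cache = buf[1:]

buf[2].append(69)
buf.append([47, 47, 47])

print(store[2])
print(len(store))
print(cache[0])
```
[8, 6, 69]
3
[6, 5, 9]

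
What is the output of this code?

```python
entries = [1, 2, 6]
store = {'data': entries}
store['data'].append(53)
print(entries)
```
[1, 2, 6, 53]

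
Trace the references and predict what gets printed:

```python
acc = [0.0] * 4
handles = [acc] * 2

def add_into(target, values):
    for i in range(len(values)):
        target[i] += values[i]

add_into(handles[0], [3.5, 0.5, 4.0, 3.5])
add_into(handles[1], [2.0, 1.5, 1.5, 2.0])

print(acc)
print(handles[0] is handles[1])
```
[5.5, 2.0, 5.5, 5.5]
True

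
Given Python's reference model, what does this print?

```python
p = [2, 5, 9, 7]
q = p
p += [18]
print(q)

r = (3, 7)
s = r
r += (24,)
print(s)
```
[2, 5, 9, 7, 18]
(3, 7)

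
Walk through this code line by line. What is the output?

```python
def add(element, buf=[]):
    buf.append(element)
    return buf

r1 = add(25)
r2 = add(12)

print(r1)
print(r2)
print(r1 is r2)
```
[25, 12]
[25, 12]
True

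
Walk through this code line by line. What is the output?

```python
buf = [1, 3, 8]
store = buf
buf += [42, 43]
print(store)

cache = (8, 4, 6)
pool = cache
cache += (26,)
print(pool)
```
[1, 3, 8, 42, 43]
(8, 4, 6)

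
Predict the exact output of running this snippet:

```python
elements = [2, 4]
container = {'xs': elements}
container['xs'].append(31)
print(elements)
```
[2, 4, 31]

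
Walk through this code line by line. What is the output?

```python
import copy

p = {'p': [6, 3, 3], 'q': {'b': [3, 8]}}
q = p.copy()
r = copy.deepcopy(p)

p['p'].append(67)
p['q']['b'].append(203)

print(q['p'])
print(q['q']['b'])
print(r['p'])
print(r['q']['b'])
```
[6, 3, 3, 67]
[3, 8, 203]
[6, 3, 3]
[3, 8]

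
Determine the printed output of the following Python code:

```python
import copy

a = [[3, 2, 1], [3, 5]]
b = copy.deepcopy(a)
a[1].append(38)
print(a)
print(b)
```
[[3, 2, 1], [3, 5, 38]]
[[3, 2, 1], [3, 5]]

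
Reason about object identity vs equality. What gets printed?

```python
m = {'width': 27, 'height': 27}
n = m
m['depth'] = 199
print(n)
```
{'width': 27, 'height': 27, 'depth': 199}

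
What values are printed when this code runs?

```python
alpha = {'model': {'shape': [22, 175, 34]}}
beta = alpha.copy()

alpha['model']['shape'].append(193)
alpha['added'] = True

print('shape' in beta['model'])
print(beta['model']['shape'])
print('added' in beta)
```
True
[22, 175, 34, 193]
False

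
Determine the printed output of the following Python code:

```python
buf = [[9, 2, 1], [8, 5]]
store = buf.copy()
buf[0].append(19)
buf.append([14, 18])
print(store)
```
[[9, 2, 1, 19], [8, 5]]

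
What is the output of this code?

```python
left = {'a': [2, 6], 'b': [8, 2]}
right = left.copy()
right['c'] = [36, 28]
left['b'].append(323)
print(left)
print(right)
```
{'a': [2, 6], 'b': [8, 2, 323]}
{'a': [2, 6], 'b': [8, 2, 323], 'c': [36, 28]}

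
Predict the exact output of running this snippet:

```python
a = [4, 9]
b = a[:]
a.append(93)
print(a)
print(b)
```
[4, 9, 93]
[4, 9]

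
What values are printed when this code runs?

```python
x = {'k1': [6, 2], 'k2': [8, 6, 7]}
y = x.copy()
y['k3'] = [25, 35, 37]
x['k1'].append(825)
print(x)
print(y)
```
{'k1': [6, 2, 825], 'k2': [8, 6, 7]}
{'k1': [6, 2, 825], 'k2': [8, 6, 7], 'k3': [25, 35, 37]}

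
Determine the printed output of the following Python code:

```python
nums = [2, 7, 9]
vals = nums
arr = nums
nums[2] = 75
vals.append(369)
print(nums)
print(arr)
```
[2, 7, 75, 369]
[2, 7, 75, 369]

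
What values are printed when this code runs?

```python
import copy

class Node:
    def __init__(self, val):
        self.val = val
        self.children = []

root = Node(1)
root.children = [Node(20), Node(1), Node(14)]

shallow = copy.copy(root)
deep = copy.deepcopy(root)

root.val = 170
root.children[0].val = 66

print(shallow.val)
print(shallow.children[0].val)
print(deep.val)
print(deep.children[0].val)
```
1
66
1
20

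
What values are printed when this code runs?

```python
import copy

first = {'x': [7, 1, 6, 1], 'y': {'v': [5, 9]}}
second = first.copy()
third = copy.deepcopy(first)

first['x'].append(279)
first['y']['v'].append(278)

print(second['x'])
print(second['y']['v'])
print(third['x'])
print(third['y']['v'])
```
[7, 1, 6, 1, 279]
[5, 9, 278]
[7, 1, 6, 1]
[5, 9]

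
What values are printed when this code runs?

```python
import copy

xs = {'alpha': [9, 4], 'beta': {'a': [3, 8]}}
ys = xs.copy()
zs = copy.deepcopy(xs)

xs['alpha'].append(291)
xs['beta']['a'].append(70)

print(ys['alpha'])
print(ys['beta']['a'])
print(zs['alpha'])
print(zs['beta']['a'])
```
[9, 4, 291]
[3, 8, 70]
[9, 4]
[3, 8]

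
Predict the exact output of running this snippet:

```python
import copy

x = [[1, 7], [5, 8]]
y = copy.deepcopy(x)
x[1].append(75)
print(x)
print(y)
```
[[1, 7], [5, 8, 75]]
[[1, 7], [5, 8]]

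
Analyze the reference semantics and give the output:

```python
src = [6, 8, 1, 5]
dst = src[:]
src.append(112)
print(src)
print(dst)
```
[6, 8, 1, 5, 112]
[6, 8, 1, 5]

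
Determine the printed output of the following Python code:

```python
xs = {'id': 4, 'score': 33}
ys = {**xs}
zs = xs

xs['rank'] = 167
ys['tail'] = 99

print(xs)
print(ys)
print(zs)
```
{'id': 4, 'score': 33, 'rank': 167}
{'id': 4, 'score': 33, 'tail': 99}
{'id': 4, 'score': 33, 'rank': 167}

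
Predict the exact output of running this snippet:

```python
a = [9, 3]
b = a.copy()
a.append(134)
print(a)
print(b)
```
[9, 3, 134]
[9, 3]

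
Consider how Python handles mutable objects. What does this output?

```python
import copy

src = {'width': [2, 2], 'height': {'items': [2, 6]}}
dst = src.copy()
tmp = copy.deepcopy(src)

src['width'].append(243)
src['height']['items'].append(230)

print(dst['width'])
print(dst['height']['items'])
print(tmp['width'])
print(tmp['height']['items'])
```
[2, 2, 243]
[2, 6, 230]
[2, 2]
[2, 6]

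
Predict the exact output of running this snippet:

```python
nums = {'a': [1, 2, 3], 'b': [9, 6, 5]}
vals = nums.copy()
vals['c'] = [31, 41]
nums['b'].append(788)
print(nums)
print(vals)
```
{'a': [1, 2, 3], 'b': [9, 6, 5, 788]}
{'a': [1, 2, 3], 'b': [9, 6, 5, 788], 'c': [31, 41]}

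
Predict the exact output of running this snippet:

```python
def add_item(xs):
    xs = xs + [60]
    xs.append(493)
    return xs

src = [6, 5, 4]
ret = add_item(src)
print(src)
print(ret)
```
[6, 5, 4]
[6, 5, 4, 60, 493]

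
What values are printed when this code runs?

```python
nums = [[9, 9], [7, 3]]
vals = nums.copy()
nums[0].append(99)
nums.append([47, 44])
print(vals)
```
[[9, 9, 99], [7, 3]]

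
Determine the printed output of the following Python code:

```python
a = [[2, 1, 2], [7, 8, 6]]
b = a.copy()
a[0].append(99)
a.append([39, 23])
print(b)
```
[[2, 1, 2, 99], [7, 8, 6]]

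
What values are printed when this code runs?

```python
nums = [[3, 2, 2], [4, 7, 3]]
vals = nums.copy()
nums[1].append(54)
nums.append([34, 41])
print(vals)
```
[[3, 2, 2], [4, 7, 3, 54]]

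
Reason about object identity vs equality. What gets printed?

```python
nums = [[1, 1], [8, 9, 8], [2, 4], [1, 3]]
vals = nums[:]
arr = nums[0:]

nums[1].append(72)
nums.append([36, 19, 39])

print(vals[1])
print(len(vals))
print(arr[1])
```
[8, 9, 8, 72]
4
[8, 9, 8, 72]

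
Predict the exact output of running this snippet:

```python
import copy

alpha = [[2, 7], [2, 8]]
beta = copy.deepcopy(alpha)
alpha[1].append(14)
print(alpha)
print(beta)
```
[[2, 7], [2, 8, 14]]
[[2, 7], [2, 8]]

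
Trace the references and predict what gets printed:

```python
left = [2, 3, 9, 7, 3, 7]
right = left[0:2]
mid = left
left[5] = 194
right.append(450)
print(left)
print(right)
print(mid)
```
[2, 3, 9, 7, 3, 194]
[2, 3, 450]
[2, 3, 9, 7, 3, 194]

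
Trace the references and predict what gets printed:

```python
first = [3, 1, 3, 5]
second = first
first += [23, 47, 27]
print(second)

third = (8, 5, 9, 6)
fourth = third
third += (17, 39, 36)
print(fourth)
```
[3, 1, 3, 5, 23, 47, 27]
(8, 5, 9, 6)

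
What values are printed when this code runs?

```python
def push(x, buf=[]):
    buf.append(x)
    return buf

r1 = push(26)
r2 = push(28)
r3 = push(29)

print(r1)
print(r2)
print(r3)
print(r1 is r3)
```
[26, 28, 29]
[26, 28, 29]
[26, 28, 29]
True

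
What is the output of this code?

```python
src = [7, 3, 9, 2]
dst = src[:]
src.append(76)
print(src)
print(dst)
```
[7, 3, 9, 2, 76]
[7, 3, 9, 2]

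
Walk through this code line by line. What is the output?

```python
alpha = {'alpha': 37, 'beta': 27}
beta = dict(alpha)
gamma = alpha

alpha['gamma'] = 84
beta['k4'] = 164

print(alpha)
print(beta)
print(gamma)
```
{'alpha': 37, 'beta': 27, 'gamma': 84}
{'alpha': 37, 'beta': 27, 'k4': 164}
{'alpha': 37, 'beta': 27, 'gamma': 84}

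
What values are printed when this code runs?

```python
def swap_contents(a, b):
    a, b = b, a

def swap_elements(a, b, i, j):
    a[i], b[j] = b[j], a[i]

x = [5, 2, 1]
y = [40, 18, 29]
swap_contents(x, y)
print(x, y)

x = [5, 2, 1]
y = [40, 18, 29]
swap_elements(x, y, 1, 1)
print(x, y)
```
[5, 2, 1] [40, 18, 29]
[5, 18, 1] [40, 2, 29]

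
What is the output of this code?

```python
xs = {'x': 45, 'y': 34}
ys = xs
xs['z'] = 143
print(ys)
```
{'x': 45, 'y': 34, 'z': 143}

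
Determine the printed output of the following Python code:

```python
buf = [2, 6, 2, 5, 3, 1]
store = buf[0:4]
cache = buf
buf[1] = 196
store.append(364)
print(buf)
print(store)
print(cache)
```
[2, 196, 2, 5, 3, 1]
[2, 6, 2, 5, 364]
[2, 196, 2, 5, 3, 1]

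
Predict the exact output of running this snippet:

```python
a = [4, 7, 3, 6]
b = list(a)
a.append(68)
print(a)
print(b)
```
[4, 7, 3, 6, 68]
[4, 7, 3, 6]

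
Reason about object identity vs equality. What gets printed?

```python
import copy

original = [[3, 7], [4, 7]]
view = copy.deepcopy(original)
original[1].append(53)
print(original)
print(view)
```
[[3, 7], [4, 7, 53]]
[[3, 7], [4, 7]]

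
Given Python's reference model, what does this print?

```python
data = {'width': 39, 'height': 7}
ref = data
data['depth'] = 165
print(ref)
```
{'width': 39, 'height': 7, 'depth': 165}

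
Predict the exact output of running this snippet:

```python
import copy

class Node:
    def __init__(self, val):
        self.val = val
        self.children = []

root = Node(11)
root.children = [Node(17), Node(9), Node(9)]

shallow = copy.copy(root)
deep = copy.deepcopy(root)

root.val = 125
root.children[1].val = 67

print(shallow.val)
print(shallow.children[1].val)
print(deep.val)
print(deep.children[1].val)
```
11
67
11
9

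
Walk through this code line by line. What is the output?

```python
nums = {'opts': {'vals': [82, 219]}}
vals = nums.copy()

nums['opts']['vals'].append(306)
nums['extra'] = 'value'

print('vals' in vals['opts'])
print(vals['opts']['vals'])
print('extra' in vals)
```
True
[82, 219, 306]
False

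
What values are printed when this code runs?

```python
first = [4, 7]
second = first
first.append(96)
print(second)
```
[4, 7, 96]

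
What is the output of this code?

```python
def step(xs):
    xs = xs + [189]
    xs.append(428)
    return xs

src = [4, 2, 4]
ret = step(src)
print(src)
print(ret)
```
[4, 2, 4]
[4, 2, 4, 189, 428]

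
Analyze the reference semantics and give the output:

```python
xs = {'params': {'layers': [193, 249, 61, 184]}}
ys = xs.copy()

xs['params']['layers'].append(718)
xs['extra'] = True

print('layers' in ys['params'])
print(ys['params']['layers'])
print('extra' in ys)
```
True
[193, 249, 61, 184, 718]
False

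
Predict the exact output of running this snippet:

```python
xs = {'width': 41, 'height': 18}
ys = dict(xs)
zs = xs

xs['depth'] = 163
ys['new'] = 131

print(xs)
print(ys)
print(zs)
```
{'width': 41, 'height': 18, 'depth': 163}
{'width': 41, 'height': 18, 'new': 131}
{'width': 41, 'height': 18, 'depth': 163}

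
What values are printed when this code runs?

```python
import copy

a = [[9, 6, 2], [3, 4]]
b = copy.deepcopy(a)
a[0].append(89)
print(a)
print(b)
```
[[9, 6, 2, 89], [3, 4]]
[[9, 6, 2], [3, 4]]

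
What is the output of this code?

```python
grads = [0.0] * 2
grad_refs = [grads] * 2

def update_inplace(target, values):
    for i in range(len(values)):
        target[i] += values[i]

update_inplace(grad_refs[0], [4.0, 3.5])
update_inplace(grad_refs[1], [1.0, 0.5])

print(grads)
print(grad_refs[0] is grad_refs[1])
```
[5.0, 4.0]
True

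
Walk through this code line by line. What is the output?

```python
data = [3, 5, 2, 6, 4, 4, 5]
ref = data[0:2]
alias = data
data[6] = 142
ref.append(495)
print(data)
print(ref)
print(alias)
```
[3, 5, 2, 6, 4, 4, 142]
[3, 5, 495]
[3, 5, 2, 6, 4, 4, 142]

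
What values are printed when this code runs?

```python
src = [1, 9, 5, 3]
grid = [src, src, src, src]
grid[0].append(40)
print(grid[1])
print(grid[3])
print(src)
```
[1, 9, 5, 3, 40]
[1, 9, 5, 3, 40]
[1, 9, 5, 3, 40]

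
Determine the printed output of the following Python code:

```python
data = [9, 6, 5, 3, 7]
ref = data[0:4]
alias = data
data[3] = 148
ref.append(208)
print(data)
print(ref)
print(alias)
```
[9, 6, 5, 148, 7]
[9, 6, 5, 3, 208]
[9, 6, 5, 148, 7]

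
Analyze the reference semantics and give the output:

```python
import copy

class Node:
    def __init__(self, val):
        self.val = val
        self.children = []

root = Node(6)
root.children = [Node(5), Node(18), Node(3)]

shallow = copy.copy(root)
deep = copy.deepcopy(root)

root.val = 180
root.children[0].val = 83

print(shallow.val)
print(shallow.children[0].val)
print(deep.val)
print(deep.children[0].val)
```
6
83
6
5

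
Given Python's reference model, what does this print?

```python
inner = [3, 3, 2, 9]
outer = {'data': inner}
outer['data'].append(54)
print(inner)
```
[3, 3, 2, 9, 54]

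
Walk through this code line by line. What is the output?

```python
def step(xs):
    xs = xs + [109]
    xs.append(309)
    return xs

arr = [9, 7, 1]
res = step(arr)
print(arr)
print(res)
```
[9, 7, 1]
[9, 7, 1, 109, 309]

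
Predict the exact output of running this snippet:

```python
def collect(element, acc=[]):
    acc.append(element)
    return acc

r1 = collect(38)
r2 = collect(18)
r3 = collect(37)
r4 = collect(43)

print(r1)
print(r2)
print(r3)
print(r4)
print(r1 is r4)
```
[38, 18, 37, 43]
[38, 18, 37, 43]
[38, 18, 37, 43]
[38, 18, 37, 43]
True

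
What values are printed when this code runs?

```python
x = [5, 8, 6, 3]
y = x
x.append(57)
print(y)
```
[5, 8, 6, 3, 57]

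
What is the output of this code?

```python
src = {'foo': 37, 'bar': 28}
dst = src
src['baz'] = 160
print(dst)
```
{'foo': 37, 'bar': 28, 'baz': 160}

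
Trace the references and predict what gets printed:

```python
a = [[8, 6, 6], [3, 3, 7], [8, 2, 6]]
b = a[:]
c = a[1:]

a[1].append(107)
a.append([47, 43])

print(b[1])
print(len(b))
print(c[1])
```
[3, 3, 7, 107]
3
[8, 2, 6]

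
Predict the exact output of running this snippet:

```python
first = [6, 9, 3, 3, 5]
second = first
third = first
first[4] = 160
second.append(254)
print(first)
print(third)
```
[6, 9, 3, 3, 160, 254]
[6, 9, 3, 3, 160, 254]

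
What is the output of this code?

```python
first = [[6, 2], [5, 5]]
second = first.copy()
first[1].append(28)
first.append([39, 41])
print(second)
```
[[6, 2], [5, 5, 28]]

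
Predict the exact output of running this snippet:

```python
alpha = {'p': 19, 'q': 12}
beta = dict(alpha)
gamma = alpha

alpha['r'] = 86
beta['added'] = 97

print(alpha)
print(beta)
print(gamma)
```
{'p': 19, 'q': 12, 'r': 86}
{'p': 19, 'q': 12, 'added': 97}
{'p': 19, 'q': 12, 'r': 86}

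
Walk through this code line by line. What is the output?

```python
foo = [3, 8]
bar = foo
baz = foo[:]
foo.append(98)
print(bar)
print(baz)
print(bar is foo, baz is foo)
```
[3, 8, 98]
[3, 8]
True False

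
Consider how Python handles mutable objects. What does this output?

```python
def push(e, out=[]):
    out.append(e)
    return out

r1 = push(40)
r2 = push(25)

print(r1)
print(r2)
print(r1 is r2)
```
[40, 25]
[40, 25]
True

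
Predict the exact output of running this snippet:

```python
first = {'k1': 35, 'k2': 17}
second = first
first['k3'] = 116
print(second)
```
{'k1': 35, 'k2': 17, 'k3': 116}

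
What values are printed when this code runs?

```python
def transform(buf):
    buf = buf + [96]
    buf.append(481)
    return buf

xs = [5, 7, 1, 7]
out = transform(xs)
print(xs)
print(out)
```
[5, 7, 1, 7]
[5, 7, 1, 7, 96, 481]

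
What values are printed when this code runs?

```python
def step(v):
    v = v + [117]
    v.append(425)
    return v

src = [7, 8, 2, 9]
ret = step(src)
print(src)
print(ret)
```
[7, 8, 2, 9]
[7, 8, 2, 9, 117, 425]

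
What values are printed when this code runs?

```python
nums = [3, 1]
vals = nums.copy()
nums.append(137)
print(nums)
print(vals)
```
[3, 1, 137]
[3, 1]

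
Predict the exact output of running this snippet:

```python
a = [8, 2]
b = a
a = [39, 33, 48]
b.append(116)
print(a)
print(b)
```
[39, 33, 48]
[8, 2, 116]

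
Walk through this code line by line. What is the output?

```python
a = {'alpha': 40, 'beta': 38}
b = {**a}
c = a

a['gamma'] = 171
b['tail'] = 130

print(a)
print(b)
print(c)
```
{'alpha': 40, 'beta': 38, 'gamma': 171}
{'alpha': 40, 'beta': 38, 'tail': 130}
{'alpha': 40, 'beta': 38, 'gamma': 171}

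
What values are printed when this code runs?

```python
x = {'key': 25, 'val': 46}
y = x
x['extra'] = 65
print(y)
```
{'key': 25, 'val': 46, 'extra': 65}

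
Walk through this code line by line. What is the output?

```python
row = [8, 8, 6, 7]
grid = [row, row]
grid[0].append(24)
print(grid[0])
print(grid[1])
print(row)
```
[8, 8, 6, 7, 24]
[8, 8, 6, 7, 24]
[8, 8, 6, 7, 24]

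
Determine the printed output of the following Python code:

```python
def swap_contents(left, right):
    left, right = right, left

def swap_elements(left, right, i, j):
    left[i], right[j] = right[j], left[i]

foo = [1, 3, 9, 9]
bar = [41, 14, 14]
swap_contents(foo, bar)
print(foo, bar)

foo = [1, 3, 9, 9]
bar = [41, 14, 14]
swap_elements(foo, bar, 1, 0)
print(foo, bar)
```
[1, 3, 9, 9] [41, 14, 14]
[1, 41, 9, 9] [3, 14, 14]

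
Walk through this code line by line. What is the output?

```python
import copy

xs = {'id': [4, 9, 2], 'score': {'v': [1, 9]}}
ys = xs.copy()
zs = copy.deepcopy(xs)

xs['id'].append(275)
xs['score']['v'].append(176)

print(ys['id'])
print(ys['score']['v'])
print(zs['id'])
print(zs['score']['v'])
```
[4, 9, 2, 275]
[1, 9, 176]
[4, 9, 2]
[1, 9]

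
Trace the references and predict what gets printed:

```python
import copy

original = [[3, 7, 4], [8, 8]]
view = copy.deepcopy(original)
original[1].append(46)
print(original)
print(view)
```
[[3, 7, 4], [8, 8, 46]]
[[3, 7, 4], [8, 8]]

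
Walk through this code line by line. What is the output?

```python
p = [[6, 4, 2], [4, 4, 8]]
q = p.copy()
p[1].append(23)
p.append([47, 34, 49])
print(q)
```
[[6, 4, 2], [4, 4, 8, 23]]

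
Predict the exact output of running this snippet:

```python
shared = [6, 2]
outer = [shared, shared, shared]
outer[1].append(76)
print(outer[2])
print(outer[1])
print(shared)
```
[6, 2, 76]
[6, 2, 76]
[6, 2, 76]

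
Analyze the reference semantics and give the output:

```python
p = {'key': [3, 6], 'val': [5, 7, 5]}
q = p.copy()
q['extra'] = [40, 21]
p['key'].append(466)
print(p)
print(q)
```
{'key': [3, 6, 466], 'val': [5, 7, 5]}
{'key': [3, 6, 466], 'val': [5, 7, 5], 'extra': [40, 21]}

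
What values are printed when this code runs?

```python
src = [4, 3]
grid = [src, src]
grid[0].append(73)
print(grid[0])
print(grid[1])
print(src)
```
[4, 3, 73]
[4, 3, 73]
[4, 3, 73]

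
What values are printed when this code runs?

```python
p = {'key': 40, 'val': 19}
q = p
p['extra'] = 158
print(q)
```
{'key': 40, 'val': 19, 'extra': 158}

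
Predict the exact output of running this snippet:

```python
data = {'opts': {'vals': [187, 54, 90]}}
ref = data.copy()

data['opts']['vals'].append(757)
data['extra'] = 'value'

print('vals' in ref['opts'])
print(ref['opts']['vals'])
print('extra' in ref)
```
True
[187, 54, 90, 757]
False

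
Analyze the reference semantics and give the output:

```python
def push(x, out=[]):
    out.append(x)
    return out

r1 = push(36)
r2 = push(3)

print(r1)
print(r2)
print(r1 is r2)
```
[36, 3]
[36, 3]
True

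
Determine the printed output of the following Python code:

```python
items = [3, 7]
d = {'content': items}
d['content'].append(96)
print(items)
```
[3, 7, 96]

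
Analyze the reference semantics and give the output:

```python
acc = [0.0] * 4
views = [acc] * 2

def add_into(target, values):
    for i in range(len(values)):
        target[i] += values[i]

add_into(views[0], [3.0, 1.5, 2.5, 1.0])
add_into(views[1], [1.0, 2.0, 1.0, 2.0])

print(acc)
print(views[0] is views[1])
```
[4.0, 3.5, 3.5, 3.0]
True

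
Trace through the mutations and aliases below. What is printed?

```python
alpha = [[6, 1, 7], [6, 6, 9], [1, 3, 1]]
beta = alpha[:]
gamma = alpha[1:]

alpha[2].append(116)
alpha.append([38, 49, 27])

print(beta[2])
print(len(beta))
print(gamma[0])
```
[1, 3, 1, 116]
3
[6, 6, 9]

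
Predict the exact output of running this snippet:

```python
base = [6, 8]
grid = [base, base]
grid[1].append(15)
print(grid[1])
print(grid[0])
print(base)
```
[6, 8, 15]
[6, 8, 15]
[6, 8, 15]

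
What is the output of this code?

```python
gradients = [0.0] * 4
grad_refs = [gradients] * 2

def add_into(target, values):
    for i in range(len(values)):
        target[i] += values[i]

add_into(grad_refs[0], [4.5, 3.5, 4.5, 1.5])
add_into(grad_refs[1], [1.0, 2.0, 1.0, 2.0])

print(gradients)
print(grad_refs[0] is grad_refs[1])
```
[5.5, 5.5, 5.5, 3.5]
True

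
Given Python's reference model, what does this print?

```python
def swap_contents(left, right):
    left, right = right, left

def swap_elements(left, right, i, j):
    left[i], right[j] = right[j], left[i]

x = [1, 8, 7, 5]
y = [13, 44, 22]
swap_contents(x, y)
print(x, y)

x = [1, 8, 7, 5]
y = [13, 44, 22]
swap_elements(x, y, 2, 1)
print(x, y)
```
[1, 8, 7, 5] [13, 44, 22]
[1, 8, 44, 5] [13, 7, 22]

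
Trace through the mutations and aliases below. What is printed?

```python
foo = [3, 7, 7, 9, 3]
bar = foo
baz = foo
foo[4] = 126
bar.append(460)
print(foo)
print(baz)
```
[3, 7, 7, 9, 126, 460]
[3, 7, 7, 9, 126, 460]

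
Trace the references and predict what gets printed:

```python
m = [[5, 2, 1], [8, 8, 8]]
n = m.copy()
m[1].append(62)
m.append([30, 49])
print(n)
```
[[5, 2, 1], [8, 8, 8, 62]]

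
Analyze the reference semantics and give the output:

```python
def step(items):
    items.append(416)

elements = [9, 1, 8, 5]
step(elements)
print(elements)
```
[9, 1, 8, 5, 416]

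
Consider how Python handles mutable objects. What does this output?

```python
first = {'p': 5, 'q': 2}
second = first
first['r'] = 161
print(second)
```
{'p': 5, 'q': 2, 'r': 161}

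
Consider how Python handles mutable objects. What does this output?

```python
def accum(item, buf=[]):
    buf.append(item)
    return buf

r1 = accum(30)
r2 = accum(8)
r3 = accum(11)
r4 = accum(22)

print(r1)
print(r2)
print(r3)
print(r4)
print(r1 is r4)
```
[30, 8, 11, 22]
[30, 8, 11, 22]
[30, 8, 11, 22]
[30, 8, 11, 22]
True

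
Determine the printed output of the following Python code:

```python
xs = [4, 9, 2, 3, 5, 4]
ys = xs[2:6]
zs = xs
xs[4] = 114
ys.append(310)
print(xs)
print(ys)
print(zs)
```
[4, 9, 2, 3, 114, 4]
[2, 3, 5, 4, 310]
[4, 9, 2, 3, 114, 4]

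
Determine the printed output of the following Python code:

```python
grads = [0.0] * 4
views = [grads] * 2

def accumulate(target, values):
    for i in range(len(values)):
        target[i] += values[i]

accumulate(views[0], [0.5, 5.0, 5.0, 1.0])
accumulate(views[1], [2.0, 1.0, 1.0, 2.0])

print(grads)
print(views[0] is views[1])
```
[2.5, 6.0, 6.0, 3.0]
True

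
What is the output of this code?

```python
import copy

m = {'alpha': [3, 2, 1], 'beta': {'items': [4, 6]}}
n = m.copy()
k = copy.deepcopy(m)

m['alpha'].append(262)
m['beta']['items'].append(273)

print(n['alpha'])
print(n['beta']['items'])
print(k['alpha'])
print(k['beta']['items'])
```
[3, 2, 1, 262]
[4, 6, 273]
[3, 2, 1]
[4, 6]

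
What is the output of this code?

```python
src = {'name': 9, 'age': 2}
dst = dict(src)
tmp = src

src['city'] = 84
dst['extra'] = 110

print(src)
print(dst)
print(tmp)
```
{'name': 9, 'age': 2, 'city': 84}
{'name': 9, 'age': 2, 'extra': 110}
{'name': 9, 'age': 2, 'city': 84}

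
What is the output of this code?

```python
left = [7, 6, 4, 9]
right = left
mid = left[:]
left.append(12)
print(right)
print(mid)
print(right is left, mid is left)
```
[7, 6, 4, 9, 12]
[7, 6, 4, 9]
True False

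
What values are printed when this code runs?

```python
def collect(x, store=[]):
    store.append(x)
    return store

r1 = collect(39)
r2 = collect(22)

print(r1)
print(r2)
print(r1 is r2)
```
[39, 22]
[39, 22]
True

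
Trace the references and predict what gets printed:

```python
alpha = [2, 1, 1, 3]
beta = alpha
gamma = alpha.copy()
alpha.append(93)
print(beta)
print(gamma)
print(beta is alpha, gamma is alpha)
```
[2, 1, 1, 3, 93]
[2, 1, 1, 3]
True False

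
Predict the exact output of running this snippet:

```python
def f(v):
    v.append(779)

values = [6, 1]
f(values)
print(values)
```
[6, 1, 779]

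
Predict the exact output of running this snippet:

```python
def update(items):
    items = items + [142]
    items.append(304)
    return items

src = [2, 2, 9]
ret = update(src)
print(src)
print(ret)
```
[2, 2, 9]
[2, 2, 9, 142, 304]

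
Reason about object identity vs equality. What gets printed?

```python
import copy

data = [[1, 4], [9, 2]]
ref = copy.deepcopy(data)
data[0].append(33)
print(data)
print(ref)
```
[[1, 4, 33], [9, 2]]
[[1, 4], [9, 2]]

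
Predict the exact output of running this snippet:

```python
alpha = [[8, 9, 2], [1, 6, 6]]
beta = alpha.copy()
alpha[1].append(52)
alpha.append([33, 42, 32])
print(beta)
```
[[8, 9, 2], [1, 6, 6, 52]]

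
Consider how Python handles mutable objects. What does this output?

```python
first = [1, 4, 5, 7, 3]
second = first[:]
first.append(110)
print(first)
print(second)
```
[1, 4, 5, 7, 3, 110]
[1, 4, 5, 7, 3]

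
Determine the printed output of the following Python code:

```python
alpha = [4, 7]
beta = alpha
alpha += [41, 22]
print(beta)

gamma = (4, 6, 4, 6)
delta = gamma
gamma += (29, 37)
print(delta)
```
[4, 7, 41, 22]
(4, 6, 4, 6)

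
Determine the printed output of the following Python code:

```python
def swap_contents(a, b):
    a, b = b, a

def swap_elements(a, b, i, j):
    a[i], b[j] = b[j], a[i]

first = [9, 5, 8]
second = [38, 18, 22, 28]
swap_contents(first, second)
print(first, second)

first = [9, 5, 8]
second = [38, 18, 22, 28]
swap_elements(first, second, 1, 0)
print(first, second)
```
[9, 5, 8] [38, 18, 22, 28]
[9, 38, 8] [5, 18, 22, 28]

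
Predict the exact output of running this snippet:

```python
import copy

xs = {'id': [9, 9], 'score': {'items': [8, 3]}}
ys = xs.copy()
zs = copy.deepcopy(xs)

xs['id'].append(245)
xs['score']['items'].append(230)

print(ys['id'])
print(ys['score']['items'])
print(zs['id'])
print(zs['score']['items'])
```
[9, 9, 245]
[8, 3, 230]
[9, 9]
[8, 3]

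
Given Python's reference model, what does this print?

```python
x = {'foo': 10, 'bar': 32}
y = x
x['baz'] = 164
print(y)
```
{'foo': 10, 'bar': 32, 'baz': 164}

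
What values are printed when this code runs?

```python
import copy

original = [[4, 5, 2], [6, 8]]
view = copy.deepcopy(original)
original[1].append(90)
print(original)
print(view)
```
[[4, 5, 2], [6, 8, 90]]
[[4, 5, 2], [6, 8]]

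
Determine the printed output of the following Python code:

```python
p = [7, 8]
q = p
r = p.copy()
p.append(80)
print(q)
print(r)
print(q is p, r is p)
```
[7, 8, 80]
[7, 8]
True False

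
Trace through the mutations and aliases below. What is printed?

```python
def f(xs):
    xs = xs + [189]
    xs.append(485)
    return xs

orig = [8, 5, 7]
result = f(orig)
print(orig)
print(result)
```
[8, 5, 7]
[8, 5, 7, 189, 485]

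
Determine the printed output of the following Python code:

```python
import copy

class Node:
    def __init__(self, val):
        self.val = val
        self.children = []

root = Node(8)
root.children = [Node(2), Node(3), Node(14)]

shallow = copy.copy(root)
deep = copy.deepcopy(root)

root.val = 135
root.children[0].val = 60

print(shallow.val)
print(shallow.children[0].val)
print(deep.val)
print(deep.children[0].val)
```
8
60
8
2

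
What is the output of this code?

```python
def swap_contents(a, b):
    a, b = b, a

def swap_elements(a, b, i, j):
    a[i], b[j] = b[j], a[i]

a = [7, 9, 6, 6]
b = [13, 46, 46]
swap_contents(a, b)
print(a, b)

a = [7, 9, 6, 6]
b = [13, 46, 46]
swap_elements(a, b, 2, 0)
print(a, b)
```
[7, 9, 6, 6] [13, 46, 46]
[7, 9, 13, 6] [6, 46, 46]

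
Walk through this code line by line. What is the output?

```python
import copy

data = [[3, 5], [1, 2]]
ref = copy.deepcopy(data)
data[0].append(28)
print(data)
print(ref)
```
[[3, 5, 28], [1, 2]]
[[3, 5], [1, 2]]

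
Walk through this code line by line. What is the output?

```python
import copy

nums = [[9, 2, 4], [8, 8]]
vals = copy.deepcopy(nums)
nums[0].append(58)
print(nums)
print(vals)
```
[[9, 2, 4, 58], [8, 8]]
[[9, 2, 4], [8, 8]]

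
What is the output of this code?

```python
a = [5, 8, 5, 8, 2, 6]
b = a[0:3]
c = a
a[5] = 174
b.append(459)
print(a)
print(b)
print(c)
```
[5, 8, 5, 8, 2, 174]
[5, 8, 5, 459]
[5, 8, 5, 8, 2, 174]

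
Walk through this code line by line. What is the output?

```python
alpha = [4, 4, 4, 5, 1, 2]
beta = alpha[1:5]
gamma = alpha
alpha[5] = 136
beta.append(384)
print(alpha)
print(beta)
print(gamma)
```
[4, 4, 4, 5, 1, 136]
[4, 4, 5, 1, 384]
[4, 4, 4, 5, 1, 136]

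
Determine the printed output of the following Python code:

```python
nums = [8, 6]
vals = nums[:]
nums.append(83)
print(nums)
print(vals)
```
[8, 6, 83]
[8, 6]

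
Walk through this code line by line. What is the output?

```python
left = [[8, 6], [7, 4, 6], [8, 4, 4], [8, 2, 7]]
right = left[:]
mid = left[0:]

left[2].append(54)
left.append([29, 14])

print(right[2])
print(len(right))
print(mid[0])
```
[8, 4, 4, 54]
4
[8, 6]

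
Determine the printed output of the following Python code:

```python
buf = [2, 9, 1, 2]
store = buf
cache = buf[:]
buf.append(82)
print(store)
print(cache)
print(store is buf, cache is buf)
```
[2, 9, 1, 2, 82]
[2, 9, 1, 2]
True False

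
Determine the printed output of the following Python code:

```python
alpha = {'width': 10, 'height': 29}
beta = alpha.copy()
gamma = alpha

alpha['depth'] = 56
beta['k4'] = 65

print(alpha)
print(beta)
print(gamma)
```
{'width': 10, 'height': 29, 'depth': 56}
{'width': 10, 'height': 29, 'k4': 65}
{'width': 10, 'height': 29, 'depth': 56}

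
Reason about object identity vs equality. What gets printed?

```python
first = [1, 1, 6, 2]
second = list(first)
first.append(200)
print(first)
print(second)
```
[1, 1, 6, 2, 200]
[1, 1, 6, 2]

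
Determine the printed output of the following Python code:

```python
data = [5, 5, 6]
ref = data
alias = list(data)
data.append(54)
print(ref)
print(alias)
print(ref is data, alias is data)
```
[5, 5, 6, 54]
[5, 5, 6]
True False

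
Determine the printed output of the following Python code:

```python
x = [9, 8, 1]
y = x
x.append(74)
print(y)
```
[9, 8, 1, 74]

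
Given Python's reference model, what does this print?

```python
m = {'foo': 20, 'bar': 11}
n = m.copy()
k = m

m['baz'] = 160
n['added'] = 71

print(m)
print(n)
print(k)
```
{'foo': 20, 'bar': 11, 'baz': 160}
{'foo': 20, 'bar': 11, 'added': 71}
{'foo': 20, 'bar': 11, 'baz': 160}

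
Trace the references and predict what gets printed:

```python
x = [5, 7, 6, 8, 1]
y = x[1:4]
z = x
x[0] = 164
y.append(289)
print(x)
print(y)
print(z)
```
[164, 7, 6, 8, 1]
[7, 6, 8, 289]
[164, 7, 6, 8, 1]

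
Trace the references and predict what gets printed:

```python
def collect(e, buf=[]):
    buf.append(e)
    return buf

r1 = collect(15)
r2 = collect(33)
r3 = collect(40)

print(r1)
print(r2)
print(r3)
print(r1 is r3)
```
[15, 33, 40]
[15, 33, 40]
[15, 33, 40]
True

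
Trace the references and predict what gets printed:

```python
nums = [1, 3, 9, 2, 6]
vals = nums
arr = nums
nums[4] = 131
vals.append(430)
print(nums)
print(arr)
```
[1, 3, 9, 2, 131, 430]
[1, 3, 9, 2, 131, 430]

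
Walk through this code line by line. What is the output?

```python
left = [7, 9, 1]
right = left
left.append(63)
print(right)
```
[7, 9, 1, 63]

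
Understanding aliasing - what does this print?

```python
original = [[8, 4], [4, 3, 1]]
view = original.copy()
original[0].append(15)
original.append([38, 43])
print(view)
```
[[8, 4, 15], [4, 3, 1]]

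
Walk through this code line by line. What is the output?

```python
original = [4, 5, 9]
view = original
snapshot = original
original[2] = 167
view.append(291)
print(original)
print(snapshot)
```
[4, 5, 167, 291]
[4, 5, 167, 291]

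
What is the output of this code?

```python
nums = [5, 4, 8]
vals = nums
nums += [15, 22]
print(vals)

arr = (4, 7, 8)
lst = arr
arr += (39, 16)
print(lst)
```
[5, 4, 8, 15, 22]
(4, 7, 8)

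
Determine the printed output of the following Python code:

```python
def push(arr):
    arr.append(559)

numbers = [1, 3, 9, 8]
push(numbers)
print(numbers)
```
[1, 3, 9, 8, 559]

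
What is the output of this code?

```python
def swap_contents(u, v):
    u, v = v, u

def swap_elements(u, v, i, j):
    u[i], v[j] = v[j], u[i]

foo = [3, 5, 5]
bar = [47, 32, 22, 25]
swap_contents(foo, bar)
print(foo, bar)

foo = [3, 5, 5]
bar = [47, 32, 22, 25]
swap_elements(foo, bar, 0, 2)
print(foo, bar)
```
[3, 5, 5] [47, 32, 22, 25]
[22, 5, 5] [47, 32, 3, 25]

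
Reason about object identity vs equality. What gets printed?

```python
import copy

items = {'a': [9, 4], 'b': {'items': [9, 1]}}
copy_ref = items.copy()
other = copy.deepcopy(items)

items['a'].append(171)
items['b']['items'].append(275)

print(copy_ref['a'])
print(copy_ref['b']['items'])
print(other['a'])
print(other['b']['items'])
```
[9, 4, 171]
[9, 1, 275]
[9, 4]
[9, 1]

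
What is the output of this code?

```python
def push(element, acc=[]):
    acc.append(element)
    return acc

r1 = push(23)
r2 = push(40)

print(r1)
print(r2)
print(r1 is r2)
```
[23, 40]
[23, 40]
True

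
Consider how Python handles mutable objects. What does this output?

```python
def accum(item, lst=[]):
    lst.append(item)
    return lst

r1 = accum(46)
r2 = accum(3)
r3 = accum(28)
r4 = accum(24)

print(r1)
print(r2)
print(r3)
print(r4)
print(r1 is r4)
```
[46, 3, 28, 24]
[46, 3, 28, 24]
[46, 3, 28, 24]
[46, 3, 28, 24]
True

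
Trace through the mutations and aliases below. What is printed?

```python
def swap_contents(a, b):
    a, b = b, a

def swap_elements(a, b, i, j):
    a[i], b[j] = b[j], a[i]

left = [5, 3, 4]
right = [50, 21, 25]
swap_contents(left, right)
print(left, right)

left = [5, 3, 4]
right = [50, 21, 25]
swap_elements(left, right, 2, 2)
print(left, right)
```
[5, 3, 4] [50, 21, 25]
[5, 3, 25] [50, 21, 4]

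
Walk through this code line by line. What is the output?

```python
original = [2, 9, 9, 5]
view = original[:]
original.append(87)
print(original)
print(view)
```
[2, 9, 9, 5, 87]
[2, 9, 9, 5]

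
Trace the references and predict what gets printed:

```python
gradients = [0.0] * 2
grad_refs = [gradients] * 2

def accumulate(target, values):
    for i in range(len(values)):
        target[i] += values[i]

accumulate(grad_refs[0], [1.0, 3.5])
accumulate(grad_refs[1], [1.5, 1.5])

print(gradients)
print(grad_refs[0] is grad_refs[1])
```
[2.5, 5.0]
True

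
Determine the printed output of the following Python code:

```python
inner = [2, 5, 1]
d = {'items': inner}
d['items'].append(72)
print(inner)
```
[2, 5, 1, 72]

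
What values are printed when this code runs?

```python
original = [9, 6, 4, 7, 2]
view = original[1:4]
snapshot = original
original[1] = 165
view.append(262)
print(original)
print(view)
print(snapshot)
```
[9, 165, 4, 7, 2]
[6, 4, 7, 262]
[9, 165, 4, 7, 2]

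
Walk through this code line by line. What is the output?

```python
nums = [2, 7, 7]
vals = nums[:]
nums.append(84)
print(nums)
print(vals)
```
[2, 7, 7, 84]
[2, 7, 7]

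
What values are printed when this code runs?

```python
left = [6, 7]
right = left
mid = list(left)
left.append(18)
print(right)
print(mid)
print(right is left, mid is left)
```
[6, 7, 18]
[6, 7]
True False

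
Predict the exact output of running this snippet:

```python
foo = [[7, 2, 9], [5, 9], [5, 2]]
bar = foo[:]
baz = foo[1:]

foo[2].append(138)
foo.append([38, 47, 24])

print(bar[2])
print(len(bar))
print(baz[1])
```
[5, 2, 138]
3
[5, 2, 138]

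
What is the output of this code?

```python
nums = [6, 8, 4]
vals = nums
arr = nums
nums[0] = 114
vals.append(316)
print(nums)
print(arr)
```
[114, 8, 4, 316]
[114, 8, 4, 316]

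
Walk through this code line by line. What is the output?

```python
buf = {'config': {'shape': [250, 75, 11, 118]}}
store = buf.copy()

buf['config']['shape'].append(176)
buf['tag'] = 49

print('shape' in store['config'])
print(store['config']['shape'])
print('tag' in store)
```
True
[250, 75, 11, 118, 176]
False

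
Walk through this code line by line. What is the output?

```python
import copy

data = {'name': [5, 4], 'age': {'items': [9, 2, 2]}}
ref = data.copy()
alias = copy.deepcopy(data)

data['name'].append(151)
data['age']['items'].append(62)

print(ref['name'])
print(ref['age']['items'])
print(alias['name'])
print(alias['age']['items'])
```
[5, 4, 151]
[9, 2, 2, 62]
[5, 4]
[9, 2, 2]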